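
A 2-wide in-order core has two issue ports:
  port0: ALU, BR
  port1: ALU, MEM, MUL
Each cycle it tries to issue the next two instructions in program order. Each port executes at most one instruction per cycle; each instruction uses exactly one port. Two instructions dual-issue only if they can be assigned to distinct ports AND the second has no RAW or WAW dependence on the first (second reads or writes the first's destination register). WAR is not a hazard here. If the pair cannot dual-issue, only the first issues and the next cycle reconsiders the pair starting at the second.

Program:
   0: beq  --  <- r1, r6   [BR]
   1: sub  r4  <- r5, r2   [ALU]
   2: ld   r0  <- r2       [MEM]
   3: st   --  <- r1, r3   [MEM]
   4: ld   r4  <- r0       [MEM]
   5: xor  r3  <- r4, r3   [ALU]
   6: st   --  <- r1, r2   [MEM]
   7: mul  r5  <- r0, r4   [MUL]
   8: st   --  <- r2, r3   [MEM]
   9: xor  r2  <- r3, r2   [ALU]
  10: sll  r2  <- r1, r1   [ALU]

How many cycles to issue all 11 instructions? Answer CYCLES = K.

t=0 i0/i1:beq.BR+sub.ALU ; dual
t=1 i2:ld.MEM ; no-port MEM/MEM
t=2 i3:st.MEM ; no-port MEM/MEM
t=3 i4:ld.MEM ; RAW r4
t=4 i5/i6:xor.ALU+st.MEM ; dual
t=5 i7:mul.MUL ; no-port MUL/MEM
t=6 i8/i9:st.MEM+xor.ALU ; dual
t=7 i10:sll.ALU ; tail

CYCLES = 8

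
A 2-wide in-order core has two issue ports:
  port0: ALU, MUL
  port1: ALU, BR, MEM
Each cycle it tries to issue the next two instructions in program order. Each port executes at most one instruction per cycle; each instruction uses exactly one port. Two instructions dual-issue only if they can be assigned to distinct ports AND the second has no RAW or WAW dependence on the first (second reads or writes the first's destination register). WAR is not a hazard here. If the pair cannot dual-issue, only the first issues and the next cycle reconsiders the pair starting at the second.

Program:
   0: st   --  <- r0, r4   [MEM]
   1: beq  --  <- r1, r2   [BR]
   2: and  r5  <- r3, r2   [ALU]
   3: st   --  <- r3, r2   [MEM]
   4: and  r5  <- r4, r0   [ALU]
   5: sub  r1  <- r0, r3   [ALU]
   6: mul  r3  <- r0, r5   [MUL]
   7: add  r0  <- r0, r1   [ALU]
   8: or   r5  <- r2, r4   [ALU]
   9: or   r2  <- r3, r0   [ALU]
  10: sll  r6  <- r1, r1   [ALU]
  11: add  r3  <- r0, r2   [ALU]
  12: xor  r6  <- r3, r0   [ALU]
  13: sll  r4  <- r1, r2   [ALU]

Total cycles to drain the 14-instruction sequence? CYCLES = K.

CYCLES = 8

[0] i0  st.MEM  -- no-port MEM/BR
[1] i1,i2  beq.BR/and.ALU  -- dual
[2] i3,i4  st.MEM/and.ALU  -- dual
[3] i5,i6  sub.ALU/mul.MUL  -- dual
[4] i7,i8  add.ALU/or.ALU  -- dual
[5] i9,i10  or.ALU/sll.ALU  -- dual
[6] i11  add.ALU  -- RAW r3
[7] i12,i13  xor.ALU/sll.ALU  -- dual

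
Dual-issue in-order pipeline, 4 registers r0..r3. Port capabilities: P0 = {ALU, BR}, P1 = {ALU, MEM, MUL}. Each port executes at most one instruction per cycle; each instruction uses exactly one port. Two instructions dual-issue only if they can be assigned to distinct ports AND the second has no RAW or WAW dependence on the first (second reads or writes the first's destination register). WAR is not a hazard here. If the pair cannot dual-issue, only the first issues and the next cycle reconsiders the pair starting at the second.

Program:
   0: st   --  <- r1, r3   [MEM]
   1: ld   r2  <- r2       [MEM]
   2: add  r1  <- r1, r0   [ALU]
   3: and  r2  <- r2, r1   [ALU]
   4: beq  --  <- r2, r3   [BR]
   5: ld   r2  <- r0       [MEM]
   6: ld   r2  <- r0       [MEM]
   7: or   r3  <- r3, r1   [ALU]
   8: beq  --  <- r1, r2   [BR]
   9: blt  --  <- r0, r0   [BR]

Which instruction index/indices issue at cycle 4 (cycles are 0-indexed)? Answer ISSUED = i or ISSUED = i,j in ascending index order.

ISSUED = 6,7

  cy0 -> i0 (st.MEM) no-port MEM/MEM
  cy1 -> i1+i2 (ld.MEM+add.ALU) pair
  cy2 -> i3 (and.ALU) RAW r2
  cy3 -> i4+i5 (beq.BR+ld.MEM) pair
  cy4 -> i6+i7 (ld.MEM+or.ALU) pair
  cy5 -> i8 (beq.BR) no-port BR/BR
  cy6 -> i9 (blt.BR) tail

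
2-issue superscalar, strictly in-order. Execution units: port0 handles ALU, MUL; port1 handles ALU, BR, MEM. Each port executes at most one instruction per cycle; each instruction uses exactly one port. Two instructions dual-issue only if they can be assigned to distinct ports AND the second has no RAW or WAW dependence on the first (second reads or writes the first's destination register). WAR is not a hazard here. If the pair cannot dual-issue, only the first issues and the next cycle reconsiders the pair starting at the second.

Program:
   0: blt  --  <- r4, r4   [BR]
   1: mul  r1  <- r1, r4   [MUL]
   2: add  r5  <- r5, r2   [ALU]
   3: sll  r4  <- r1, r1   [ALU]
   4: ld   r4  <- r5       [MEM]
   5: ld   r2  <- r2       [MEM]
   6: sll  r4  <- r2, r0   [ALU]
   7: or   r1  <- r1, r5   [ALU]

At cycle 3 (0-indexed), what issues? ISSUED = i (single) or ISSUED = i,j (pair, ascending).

c0: i0,i1 blt.BR+mul.MUL  pair
c1: i2,i3 add.ALU+sll.ALU  pair
c2: i4 ld.MEM  no-port MEM/MEM
c3: i5 ld.MEM  RAW r2
c4: i6,i7 sll.ALU+or.ALU  pair

ISSUED = 5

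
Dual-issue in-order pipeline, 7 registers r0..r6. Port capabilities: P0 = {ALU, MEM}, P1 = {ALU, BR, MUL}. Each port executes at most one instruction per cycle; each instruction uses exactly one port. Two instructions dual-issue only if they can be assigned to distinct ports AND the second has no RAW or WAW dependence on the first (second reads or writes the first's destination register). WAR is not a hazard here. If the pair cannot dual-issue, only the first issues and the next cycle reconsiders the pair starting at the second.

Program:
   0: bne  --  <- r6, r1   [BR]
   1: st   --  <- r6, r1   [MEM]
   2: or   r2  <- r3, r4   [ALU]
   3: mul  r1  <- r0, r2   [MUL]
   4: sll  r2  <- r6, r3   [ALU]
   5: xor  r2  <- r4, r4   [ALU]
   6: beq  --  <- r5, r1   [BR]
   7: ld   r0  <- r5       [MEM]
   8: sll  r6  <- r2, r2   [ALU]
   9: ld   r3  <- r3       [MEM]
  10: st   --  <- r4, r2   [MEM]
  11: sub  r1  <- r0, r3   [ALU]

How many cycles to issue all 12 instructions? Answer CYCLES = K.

#0 head=0: bne.BR/st.MEM i0+i1 dual
#1 head=2: or.ALU i2 RAW r2
#2 head=3: mul.MUL/sll.ALU i3+i4 dual
#3 head=5: xor.ALU/beq.BR i5+i6 dual
#4 head=7: ld.MEM/sll.ALU i7+i8 dual
#5 head=9: ld.MEM i9 no-port MEM/MEM
#6 head=10: st.MEM/sub.ALU i10+i11 dual

CYCLES = 7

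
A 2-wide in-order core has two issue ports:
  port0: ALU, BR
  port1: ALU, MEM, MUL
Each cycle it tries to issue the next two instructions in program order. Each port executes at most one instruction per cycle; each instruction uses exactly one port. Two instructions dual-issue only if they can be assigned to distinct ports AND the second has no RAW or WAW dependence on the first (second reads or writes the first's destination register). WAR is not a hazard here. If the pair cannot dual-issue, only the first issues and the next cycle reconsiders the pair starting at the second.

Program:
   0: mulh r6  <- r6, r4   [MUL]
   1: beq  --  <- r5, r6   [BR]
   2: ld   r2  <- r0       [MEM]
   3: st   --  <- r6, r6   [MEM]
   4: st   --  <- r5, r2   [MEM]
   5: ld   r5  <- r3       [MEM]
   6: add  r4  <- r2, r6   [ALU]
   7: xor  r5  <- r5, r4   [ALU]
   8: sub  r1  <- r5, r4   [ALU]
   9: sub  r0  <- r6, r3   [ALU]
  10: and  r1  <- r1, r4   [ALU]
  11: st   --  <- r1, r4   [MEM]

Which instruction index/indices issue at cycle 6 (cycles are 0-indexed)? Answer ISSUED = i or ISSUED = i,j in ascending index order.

ISSUED = 8,9

  cy0 -> i0 (mulh.MUL) RAW r6
  cy1 -> i1&i2 (beq.BR;ld.MEM) pair
  cy2 -> i3 (st.MEM) no-port MEM/MEM
  cy3 -> i4 (st.MEM) no-port MEM/MEM
  cy4 -> i5&i6 (ld.MEM;add.ALU) pair
  cy5 -> i7 (xor.ALU) RAW r5
  cy6 -> i8&i9 (sub.ALU;sub.ALU) pair
  cy7 -> i10 (and.ALU) RAW r1
  cy8 -> i11 (st.MEM) tail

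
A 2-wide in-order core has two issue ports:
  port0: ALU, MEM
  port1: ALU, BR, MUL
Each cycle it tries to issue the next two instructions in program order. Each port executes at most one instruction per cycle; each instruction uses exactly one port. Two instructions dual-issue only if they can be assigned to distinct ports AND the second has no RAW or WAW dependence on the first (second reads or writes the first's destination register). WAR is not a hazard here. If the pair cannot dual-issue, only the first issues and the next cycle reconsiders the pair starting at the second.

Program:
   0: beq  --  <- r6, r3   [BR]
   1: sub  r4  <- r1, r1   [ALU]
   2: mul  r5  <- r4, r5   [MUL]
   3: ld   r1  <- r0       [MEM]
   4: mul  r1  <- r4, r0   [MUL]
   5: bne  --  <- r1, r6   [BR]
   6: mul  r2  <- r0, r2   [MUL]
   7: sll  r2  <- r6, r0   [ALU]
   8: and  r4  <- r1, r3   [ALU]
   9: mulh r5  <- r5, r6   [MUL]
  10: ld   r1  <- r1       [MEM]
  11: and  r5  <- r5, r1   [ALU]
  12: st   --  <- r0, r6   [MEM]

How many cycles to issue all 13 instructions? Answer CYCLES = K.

CYCLES = 8

#0 head=0: beq.BR;sub.ALU i0/i1 dual
#1 head=2: mul.MUL;ld.MEM i2/i3 dual
#2 head=4: mul.MUL i4 no-port MUL/BR
#3 head=5: bne.BR i5 no-port BR/MUL
#4 head=6: mul.MUL i6 WAW r2
#5 head=7: sll.ALU;and.ALU i7/i8 dual
#6 head=9: mulh.MUL;ld.MEM i9/i10 dual
#7 head=11: and.ALU;st.MEM i11/i12 dual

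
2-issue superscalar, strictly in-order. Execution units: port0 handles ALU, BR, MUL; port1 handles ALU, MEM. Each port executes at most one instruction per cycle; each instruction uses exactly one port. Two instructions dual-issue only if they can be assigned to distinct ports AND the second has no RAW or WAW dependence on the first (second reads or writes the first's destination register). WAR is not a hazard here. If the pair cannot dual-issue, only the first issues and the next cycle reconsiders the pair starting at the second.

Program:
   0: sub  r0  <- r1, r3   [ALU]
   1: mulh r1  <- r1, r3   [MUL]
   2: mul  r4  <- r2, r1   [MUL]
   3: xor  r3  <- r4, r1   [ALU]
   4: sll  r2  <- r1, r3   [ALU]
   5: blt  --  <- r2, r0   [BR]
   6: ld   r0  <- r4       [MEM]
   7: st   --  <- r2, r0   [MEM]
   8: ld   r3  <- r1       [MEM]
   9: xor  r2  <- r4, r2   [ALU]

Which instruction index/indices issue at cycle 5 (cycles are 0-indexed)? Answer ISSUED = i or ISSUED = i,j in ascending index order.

ISSUED = 7

c0: i0/i1 sub.ALU/mulh.MUL  pair
c1: i2 mul.MUL  RAW r4
c2: i3 xor.ALU  RAW r3
c3: i4 sll.ALU  RAW r2
c4: i5/i6 blt.BR/ld.MEM  pair
c5: i7 st.MEM  no-port MEM/MEM
c6: i8/i9 ld.MEM/xor.ALU  pair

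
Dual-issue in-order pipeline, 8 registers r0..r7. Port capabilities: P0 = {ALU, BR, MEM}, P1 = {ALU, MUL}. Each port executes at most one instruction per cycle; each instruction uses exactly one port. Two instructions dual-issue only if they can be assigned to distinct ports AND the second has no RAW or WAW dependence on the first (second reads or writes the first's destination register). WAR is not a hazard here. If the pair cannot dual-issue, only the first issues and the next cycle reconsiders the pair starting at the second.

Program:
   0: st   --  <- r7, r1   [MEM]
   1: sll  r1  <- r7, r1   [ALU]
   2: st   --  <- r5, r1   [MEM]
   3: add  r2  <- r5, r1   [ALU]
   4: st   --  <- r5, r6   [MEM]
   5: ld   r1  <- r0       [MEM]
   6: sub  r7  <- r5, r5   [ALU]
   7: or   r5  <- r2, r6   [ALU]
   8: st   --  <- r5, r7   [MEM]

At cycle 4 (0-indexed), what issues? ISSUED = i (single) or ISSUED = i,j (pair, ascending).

  cy0 -> i0/i1 (st.MEM/sll.ALU) pair
  cy1 -> i2/i3 (st.MEM/add.ALU) pair
  cy2 -> i4 (st.MEM) no-port MEM/MEM
  cy3 -> i5/i6 (ld.MEM/sub.ALU) pair
  cy4 -> i7 (or.ALU) RAW r5
  cy5 -> i8 (st.MEM) tail

ISSUED = 7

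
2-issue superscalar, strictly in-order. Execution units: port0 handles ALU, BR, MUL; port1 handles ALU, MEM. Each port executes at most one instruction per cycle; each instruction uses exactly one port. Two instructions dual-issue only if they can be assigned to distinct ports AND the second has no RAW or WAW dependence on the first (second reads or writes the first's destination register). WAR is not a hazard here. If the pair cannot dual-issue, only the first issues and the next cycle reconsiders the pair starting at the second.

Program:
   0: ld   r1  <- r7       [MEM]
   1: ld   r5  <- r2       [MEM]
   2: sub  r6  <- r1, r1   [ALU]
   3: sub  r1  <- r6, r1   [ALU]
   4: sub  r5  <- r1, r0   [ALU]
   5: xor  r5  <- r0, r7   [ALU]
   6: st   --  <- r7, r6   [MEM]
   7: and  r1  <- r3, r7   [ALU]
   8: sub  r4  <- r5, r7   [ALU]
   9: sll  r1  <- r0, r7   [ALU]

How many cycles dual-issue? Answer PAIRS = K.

PAIRS = 3

[0] i0  ld  -- no-port MEM/MEM
[1] i1,i2  ld/sub  -- 2-wide
[2] i3  sub  -- RAW r1
[3] i4  sub  -- WAW r5
[4] i5,i6  xor/st  -- 2-wide
[5] i7,i8  and/sub  -- 2-wide
[6] i9  sll  -- tail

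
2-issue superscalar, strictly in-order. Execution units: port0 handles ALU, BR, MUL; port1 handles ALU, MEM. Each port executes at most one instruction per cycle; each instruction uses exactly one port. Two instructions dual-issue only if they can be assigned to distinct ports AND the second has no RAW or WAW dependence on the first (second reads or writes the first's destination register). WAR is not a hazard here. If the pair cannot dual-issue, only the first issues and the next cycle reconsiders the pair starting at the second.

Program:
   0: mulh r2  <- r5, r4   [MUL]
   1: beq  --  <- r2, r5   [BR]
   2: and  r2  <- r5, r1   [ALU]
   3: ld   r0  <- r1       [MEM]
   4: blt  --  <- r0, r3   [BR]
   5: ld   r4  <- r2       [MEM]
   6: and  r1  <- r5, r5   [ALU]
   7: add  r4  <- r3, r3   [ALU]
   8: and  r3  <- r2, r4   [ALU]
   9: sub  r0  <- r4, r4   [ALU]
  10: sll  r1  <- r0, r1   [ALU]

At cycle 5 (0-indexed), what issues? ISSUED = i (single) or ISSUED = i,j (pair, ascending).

ISSUED = 8,9

[0] i0  mulh  -- no-port MUL/BR
[1] i1&i2  beq;and  -- dual
[2] i3  ld  -- RAW r0
[3] i4&i5  blt;ld  -- dual
[4] i6&i7  and;add  -- dual
[5] i8&i9  and;sub  -- dual
[6] i10  sll  -- tail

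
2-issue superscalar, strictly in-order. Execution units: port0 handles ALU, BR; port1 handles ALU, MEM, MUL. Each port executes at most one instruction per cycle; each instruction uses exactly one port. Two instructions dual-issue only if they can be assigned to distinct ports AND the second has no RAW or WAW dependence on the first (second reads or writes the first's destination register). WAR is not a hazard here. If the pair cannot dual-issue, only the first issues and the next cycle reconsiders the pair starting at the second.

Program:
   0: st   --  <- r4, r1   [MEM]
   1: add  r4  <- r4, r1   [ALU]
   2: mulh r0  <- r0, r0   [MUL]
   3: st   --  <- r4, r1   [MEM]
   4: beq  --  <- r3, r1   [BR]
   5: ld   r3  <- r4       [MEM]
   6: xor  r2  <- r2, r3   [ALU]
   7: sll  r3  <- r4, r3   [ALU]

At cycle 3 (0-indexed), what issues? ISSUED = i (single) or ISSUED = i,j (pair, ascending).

t=0 i0/i1:st.MEM add.ALU ; pair
t=1 i2:mulh.MUL ; no-port MUL/MEM
t=2 i3/i4:st.MEM beq.BR ; pair
t=3 i5:ld.MEM ; RAW r3
t=4 i6/i7:xor.ALU sll.ALU ; pair

ISSUED = 5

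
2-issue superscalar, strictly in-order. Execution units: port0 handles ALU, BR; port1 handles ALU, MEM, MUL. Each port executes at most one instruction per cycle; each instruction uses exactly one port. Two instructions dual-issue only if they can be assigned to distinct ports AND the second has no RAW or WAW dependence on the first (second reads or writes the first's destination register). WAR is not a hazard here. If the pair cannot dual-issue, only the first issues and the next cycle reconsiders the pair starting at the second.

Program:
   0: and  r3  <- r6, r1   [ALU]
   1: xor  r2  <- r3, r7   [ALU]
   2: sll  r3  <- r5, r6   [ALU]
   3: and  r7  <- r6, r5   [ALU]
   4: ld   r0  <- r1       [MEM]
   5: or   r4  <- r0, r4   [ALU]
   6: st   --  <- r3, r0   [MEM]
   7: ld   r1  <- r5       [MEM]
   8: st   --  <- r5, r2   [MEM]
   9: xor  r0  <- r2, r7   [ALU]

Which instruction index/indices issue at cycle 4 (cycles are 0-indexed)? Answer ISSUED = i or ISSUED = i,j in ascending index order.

t=0 i0:and ; RAW r3
t=1 i1&i2:xor;sll ; dual
t=2 i3&i4:and;ld ; dual
t=3 i5&i6:or;st ; dual
t=4 i7:ld ; no-port MEM/MEM
t=5 i8&i9:st;xor ; dual

ISSUED = 7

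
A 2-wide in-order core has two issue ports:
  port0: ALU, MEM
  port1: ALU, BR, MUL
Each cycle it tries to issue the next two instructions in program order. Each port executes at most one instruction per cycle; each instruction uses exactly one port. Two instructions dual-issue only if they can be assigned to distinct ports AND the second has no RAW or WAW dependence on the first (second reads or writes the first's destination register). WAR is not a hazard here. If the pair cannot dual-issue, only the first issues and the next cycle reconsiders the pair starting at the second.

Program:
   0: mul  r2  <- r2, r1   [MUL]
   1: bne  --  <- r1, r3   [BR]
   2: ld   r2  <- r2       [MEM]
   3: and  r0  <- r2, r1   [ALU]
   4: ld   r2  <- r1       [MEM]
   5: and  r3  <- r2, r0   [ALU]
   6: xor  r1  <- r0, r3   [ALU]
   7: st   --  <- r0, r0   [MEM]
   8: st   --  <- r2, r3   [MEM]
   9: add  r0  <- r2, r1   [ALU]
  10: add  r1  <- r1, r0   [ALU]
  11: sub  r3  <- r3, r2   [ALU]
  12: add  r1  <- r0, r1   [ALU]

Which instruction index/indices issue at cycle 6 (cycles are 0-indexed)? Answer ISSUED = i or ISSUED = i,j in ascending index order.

ISSUED = 10,11

  cy0 -> i0 (mul.MUL) no-port MUL/BR
  cy1 -> i1&i2 (bne.BR+ld.MEM) dual
  cy2 -> i3&i4 (and.ALU+ld.MEM) dual
  cy3 -> i5 (and.ALU) RAW r3
  cy4 -> i6&i7 (xor.ALU+st.MEM) dual
  cy5 -> i8&i9 (st.MEM+add.ALU) dual
  cy6 -> i10&i11 (add.ALU+sub.ALU) dual
  cy7 -> i12 (add.ALU) tail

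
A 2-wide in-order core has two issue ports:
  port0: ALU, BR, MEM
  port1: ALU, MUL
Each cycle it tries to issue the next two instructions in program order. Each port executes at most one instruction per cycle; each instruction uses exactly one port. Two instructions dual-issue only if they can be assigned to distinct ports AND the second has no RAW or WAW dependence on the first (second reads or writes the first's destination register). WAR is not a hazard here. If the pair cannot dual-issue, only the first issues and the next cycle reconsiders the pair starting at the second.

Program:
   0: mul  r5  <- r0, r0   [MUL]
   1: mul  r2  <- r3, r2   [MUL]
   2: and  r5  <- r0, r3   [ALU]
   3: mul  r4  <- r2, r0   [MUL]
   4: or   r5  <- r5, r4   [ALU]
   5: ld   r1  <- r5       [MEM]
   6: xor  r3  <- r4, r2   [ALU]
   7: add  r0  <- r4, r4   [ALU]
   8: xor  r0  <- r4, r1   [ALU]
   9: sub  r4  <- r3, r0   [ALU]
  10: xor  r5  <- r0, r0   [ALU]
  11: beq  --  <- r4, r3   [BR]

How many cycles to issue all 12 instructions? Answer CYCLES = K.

CYCLES = 9

t=0 i0:mul.MUL ; no-port MUL/MUL
t=1 i1,i2:mul.MUL+and.ALU ; 2-wide
t=2 i3:mul.MUL ; RAW r4
t=3 i4:or.ALU ; RAW r5
t=4 i5,i6:ld.MEM+xor.ALU ; 2-wide
t=5 i7:add.ALU ; WAW r0
t=6 i8:xor.ALU ; RAW r0
t=7 i9,i10:sub.ALU+xor.ALU ; 2-wide
t=8 i11:beq.BR ; tail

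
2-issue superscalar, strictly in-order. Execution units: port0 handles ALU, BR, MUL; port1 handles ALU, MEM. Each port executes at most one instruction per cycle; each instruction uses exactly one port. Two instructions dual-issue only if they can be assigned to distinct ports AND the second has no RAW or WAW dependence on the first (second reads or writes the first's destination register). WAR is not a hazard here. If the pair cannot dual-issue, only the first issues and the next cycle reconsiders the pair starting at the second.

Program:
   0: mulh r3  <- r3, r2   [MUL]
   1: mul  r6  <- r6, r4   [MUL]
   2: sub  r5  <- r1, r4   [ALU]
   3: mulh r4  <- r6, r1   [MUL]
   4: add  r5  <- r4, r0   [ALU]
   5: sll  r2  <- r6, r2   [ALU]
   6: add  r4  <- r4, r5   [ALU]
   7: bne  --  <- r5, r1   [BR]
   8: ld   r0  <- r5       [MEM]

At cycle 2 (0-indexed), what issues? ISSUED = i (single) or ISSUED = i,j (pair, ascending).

ISSUED = 3

  cy0 -> i0 (mulh) no-port MUL/MUL
  cy1 -> i1/i2 (mul;sub) dual
  cy2 -> i3 (mulh) RAW r4
  cy3 -> i4/i5 (add;sll) dual
  cy4 -> i6/i7 (add;bne) dual
  cy5 -> i8 (ld) tail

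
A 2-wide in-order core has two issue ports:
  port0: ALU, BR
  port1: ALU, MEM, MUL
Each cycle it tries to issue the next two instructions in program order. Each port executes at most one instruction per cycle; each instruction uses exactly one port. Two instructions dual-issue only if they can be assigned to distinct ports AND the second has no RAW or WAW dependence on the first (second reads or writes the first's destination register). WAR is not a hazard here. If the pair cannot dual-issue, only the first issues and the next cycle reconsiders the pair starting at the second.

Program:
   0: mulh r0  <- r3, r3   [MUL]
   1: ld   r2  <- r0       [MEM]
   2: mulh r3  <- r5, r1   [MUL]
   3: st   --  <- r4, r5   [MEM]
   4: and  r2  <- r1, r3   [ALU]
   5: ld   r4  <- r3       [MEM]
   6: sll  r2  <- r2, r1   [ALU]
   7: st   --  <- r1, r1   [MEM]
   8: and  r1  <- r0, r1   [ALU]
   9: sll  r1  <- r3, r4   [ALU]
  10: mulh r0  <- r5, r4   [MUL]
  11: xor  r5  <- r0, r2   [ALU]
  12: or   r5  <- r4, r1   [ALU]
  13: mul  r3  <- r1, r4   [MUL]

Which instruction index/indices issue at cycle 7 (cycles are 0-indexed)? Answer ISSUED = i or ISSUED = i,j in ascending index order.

0. mulh.MUL @i0  | no-port MUL/MEM
1. ld.MEM @i1  | no-port MEM/MUL
2. mulh.MUL @i2  | no-port MUL/MEM
3. st.MEM and.ALU @i3,i4  | dual
4. ld.MEM sll.ALU @i5,i6  | dual
5. st.MEM and.ALU @i7,i8  | dual
6. sll.ALU mulh.MUL @i9,i10  | dual
7. xor.ALU @i11  | WAW r5
8. or.ALU mul.MUL @i12,i13  | dual

ISSUED = 11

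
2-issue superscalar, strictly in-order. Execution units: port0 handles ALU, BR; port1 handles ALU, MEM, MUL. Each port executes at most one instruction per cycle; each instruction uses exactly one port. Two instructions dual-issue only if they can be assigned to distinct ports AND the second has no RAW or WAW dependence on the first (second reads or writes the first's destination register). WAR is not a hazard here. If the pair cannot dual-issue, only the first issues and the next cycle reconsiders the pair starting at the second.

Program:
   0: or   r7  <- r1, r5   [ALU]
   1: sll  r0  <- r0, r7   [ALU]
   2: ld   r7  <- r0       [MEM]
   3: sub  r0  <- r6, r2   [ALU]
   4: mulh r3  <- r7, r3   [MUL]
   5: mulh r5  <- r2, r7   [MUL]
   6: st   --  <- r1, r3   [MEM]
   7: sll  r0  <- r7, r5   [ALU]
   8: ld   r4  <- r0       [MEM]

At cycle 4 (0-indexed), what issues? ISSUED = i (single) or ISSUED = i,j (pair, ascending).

t=0 i0:or.ALU ; RAW r7
t=1 i1:sll.ALU ; RAW r0
t=2 i2+i3:ld.MEM;sub.ALU ; dual
t=3 i4:mulh.MUL ; no-port MUL/MUL
t=4 i5:mulh.MUL ; no-port MUL/MEM
t=5 i6+i7:st.MEM;sll.ALU ; dual
t=6 i8:ld.MEM ; tail

ISSUED = 5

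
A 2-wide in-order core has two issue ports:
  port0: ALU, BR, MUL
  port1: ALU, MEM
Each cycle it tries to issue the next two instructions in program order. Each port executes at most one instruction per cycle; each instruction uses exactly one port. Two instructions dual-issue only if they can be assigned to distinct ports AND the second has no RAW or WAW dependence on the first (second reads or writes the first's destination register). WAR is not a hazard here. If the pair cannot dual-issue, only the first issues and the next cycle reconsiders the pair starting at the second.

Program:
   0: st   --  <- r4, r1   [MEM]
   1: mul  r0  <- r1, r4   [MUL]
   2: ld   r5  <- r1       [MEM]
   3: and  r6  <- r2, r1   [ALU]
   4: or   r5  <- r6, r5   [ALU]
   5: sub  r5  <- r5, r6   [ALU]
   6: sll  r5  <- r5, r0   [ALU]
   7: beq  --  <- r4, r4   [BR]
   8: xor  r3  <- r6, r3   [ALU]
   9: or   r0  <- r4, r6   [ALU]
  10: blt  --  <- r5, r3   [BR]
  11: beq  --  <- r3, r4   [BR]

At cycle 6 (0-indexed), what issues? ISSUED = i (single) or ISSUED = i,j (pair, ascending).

ISSUED = 10

#0 head=0: st mul i0&i1 2-wide
#1 head=2: ld and i2&i3 2-wide
#2 head=4: or i4 RAW+WAW r5
#3 head=5: sub i5 RAW+WAW r5
#4 head=6: sll beq i6&i7 2-wide
#5 head=8: xor or i8&i9 2-wide
#6 head=10: blt i10 no-port BR/BR
#7 head=11: beq i11 tail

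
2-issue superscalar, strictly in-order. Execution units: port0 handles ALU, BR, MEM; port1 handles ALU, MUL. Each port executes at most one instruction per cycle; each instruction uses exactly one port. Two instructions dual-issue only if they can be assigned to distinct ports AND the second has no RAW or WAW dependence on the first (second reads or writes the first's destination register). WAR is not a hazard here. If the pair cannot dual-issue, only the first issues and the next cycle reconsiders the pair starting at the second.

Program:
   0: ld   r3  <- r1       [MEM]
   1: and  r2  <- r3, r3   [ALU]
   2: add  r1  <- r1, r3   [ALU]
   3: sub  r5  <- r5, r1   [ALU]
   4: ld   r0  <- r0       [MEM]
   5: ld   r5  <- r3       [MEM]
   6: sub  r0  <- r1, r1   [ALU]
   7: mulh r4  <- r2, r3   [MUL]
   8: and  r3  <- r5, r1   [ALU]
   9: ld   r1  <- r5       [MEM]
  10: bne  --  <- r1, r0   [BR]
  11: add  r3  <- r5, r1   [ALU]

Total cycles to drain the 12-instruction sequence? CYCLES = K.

CYCLES = 7

#0 head=0: ld i0 RAW r3
#1 head=1: and add i1&i2 2-wide
#2 head=3: sub ld i3&i4 2-wide
#3 head=5: ld sub i5&i6 2-wide
#4 head=7: mulh and i7&i8 2-wide
#5 head=9: ld i9 no-port MEM/BR
#6 head=10: bne add i10&i11 2-wide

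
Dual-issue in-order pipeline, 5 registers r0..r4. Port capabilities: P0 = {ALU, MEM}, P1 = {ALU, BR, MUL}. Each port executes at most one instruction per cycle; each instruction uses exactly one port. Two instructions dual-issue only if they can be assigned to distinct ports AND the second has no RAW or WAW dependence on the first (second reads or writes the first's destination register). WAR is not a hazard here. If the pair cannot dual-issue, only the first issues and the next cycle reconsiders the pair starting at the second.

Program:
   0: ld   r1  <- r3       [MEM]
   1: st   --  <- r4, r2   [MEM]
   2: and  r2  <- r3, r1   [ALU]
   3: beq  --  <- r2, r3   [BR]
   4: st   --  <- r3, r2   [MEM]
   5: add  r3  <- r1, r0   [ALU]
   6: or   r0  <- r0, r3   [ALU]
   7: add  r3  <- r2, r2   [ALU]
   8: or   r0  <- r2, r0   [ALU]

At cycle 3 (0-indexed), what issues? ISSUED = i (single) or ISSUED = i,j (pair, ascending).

ISSUED = 5

  cy0 -> i0 (ld.MEM) no-port MEM/MEM
  cy1 -> i1&i2 (st.MEM/and.ALU) dual
  cy2 -> i3&i4 (beq.BR/st.MEM) dual
  cy3 -> i5 (add.ALU) RAW r3
  cy4 -> i6&i7 (or.ALU/add.ALU) dual
  cy5 -> i8 (or.ALU) tail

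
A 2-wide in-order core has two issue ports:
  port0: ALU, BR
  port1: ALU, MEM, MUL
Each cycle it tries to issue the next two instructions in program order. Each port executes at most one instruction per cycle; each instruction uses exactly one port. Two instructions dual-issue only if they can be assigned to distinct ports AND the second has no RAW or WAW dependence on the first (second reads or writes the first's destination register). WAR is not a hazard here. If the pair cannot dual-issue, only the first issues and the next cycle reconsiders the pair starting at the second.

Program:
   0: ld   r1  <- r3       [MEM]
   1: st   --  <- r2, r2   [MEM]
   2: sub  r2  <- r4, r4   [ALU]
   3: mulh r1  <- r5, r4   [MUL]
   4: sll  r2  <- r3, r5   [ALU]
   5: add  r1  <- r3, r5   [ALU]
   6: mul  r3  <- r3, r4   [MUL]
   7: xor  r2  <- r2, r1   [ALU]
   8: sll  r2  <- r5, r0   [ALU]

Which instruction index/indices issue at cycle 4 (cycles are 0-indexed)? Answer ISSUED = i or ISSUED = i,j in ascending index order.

#0 head=0: ld i0 no-port MEM/MEM
#1 head=1: st;sub i1+i2 pair
#2 head=3: mulh;sll i3+i4 pair
#3 head=5: add;mul i5+i6 pair
#4 head=7: xor i7 WAW r2
#5 head=8: sll i8 tail

ISSUED = 7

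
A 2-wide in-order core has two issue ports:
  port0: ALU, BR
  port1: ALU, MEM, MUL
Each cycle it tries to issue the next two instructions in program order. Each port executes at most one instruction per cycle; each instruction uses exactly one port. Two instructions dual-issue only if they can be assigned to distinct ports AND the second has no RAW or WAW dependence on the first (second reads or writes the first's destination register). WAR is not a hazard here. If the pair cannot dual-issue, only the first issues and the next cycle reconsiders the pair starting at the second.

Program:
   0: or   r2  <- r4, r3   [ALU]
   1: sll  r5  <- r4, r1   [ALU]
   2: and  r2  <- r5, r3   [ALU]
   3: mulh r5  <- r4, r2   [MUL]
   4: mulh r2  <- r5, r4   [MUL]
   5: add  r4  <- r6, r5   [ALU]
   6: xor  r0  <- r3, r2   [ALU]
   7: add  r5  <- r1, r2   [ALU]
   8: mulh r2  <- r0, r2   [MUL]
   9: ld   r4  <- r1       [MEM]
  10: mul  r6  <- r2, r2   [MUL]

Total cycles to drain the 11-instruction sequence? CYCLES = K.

CYCLES = 8

t=0 i0,i1:or.ALU sll.ALU ; 2-wide
t=1 i2:and.ALU ; RAW r2
t=2 i3:mulh.MUL ; no-port MUL/MUL
t=3 i4,i5:mulh.MUL add.ALU ; 2-wide
t=4 i6,i7:xor.ALU add.ALU ; 2-wide
t=5 i8:mulh.MUL ; no-port MUL/MEM
t=6 i9:ld.MEM ; no-port MEM/MUL
t=7 i10:mul.MUL ; tail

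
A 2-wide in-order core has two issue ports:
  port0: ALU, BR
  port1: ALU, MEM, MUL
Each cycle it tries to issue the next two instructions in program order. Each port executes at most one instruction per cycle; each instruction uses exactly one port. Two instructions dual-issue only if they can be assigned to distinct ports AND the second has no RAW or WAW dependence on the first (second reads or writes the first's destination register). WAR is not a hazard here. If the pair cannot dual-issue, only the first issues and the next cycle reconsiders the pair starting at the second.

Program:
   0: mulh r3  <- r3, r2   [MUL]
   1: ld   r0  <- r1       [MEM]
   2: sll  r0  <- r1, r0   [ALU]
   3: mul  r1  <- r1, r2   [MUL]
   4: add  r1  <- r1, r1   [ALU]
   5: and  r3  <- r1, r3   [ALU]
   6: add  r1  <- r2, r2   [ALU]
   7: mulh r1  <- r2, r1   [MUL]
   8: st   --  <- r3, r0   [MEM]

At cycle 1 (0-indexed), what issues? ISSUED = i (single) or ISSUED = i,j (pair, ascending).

ISSUED = 1

  cy0 -> i0 (mulh.MUL) no-port MUL/MEM
  cy1 -> i1 (ld.MEM) RAW+WAW r0
  cy2 -> i2/i3 (sll.ALU+mul.MUL) pair
  cy3 -> i4 (add.ALU) RAW r1
  cy4 -> i5/i6 (and.ALU+add.ALU) pair
  cy5 -> i7 (mulh.MUL) no-port MUL/MEM
  cy6 -> i8 (st.MEM) tail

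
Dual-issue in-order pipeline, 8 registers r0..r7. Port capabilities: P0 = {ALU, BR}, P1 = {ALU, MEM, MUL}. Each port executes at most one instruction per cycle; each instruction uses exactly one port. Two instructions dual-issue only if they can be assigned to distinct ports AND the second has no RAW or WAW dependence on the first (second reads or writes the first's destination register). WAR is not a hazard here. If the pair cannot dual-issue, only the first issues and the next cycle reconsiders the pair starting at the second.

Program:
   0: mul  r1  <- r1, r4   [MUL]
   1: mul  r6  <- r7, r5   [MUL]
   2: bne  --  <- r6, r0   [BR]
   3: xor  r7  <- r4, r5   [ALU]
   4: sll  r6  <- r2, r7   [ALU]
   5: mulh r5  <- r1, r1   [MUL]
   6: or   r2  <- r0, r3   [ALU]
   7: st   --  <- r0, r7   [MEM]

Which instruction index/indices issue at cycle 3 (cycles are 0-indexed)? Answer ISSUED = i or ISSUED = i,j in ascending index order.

  cy0 -> i0 (mul.MUL) no-port MUL/MUL
  cy1 -> i1 (mul.MUL) RAW r6
  cy2 -> i2,i3 (bne.BR/xor.ALU) 2-wide
  cy3 -> i4,i5 (sll.ALU/mulh.MUL) 2-wide
  cy4 -> i6,i7 (or.ALU/st.MEM) 2-wide

ISSUED = 4,5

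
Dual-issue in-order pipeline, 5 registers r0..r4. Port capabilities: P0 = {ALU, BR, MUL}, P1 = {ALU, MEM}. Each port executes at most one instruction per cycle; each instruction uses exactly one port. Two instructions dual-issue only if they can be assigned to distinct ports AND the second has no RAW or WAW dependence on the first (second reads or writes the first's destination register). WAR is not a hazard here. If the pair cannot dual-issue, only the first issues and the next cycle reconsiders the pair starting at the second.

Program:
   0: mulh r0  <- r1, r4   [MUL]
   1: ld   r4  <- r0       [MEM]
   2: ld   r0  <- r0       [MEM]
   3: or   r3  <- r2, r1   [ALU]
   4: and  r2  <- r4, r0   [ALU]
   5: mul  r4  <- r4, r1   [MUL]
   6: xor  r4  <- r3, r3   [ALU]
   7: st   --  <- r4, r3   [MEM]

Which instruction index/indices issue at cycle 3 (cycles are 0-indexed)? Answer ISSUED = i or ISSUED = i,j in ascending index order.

#0 head=0: mulh i0 RAW r0
#1 head=1: ld i1 no-port MEM/MEM
#2 head=2: ld or i2+i3 pair
#3 head=4: and mul i4+i5 pair
#4 head=6: xor i6 RAW r4
#5 head=7: st i7 tail

ISSUED = 4,5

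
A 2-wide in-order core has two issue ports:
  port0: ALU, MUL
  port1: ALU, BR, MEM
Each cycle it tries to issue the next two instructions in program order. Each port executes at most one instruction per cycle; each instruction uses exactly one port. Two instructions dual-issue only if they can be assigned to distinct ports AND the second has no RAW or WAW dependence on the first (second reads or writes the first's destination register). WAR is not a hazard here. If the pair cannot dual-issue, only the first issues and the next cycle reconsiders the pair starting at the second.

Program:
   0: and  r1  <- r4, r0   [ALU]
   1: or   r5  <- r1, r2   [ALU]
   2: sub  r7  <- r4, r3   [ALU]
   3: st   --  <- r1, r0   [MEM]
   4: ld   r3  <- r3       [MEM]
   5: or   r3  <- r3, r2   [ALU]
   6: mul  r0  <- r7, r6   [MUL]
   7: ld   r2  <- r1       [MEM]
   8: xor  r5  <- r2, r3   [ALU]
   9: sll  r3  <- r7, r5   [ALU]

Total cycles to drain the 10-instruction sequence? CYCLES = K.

CYCLES = 8

t=0 i0:and.ALU ; RAW r1
t=1 i1,i2:or.ALU sub.ALU ; 2-wide
t=2 i3:st.MEM ; no-port MEM/MEM
t=3 i4:ld.MEM ; RAW+WAW r3
t=4 i5,i6:or.ALU mul.MUL ; 2-wide
t=5 i7:ld.MEM ; RAW r2
t=6 i8:xor.ALU ; RAW r5
t=7 i9:sll.ALU ; tail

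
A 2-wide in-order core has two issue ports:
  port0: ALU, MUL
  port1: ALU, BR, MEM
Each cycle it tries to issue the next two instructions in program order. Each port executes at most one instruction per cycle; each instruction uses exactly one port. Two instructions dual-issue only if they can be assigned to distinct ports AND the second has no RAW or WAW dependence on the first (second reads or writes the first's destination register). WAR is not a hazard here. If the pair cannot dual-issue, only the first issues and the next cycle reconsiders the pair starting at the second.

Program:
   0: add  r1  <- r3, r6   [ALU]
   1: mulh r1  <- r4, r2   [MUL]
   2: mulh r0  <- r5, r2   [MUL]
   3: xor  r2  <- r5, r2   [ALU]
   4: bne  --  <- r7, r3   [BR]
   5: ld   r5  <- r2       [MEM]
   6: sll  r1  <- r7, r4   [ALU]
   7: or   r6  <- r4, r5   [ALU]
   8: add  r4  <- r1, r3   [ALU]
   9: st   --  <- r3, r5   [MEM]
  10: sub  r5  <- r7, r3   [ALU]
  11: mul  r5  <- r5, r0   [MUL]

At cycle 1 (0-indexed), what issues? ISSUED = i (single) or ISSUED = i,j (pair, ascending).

t=0 i0:add ; WAW r1
t=1 i1:mulh ; no-port MUL/MUL
t=2 i2,i3:mulh+xor ; pair
t=3 i4:bne ; no-port BR/MEM
t=4 i5,i6:ld+sll ; pair
t=5 i7,i8:or+add ; pair
t=6 i9,i10:st+sub ; pair
t=7 i11:mul ; tail

ISSUED = 1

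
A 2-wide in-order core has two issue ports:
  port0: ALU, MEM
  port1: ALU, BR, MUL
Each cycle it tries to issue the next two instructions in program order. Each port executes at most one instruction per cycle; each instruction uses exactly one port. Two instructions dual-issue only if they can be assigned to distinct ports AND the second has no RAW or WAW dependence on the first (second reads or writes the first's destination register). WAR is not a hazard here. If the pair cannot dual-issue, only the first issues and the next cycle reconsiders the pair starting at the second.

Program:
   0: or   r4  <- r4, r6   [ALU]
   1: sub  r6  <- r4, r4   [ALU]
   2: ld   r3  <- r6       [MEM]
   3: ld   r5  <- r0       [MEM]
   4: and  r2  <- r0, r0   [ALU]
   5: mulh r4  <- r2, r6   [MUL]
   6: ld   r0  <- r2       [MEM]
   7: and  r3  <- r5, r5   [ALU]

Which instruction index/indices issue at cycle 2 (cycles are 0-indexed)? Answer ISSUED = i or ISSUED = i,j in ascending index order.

c0: i0 or  RAW r4
c1: i1 sub  RAW r6
c2: i2 ld  no-port MEM/MEM
c3: i3/i4 ld and  dual
c4: i5/i6 mulh ld  dual
c5: i7 and  tail

ISSUED = 2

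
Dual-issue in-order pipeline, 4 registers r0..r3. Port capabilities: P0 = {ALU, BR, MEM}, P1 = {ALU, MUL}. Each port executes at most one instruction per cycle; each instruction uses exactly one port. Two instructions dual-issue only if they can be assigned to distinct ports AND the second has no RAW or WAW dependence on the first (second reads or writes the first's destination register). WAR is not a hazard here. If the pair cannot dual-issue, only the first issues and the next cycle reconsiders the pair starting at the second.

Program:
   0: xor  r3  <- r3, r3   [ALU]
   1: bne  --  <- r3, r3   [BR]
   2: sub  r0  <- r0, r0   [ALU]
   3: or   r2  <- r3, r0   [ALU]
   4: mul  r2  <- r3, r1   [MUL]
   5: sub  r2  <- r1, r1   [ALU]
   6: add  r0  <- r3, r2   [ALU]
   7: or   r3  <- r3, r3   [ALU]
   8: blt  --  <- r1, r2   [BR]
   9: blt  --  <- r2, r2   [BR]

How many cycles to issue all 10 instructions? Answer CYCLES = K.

CYCLES = 8

  cy0 -> i0 (xor) RAW r3
  cy1 -> i1+i2 (bne sub) 2-wide
  cy2 -> i3 (or) WAW r2
  cy3 -> i4 (mul) WAW r2
  cy4 -> i5 (sub) RAW r2
  cy5 -> i6+i7 (add or) 2-wide
  cy6 -> i8 (blt) no-port BR/BR
  cy7 -> i9 (blt) tail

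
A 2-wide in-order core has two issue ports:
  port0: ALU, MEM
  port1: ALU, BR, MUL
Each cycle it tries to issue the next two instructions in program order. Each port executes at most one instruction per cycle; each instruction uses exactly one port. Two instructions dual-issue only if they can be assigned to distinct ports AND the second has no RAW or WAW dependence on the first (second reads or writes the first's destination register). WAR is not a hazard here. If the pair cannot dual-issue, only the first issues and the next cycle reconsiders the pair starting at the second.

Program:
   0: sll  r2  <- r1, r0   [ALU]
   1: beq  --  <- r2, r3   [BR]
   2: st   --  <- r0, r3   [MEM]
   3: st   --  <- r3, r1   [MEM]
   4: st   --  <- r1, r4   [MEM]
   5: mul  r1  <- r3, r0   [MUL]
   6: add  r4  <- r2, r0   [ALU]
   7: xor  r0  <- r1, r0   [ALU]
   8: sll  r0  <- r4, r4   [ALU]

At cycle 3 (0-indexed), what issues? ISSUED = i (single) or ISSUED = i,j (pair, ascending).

ISSUED = 4,5

  cy0 -> i0 (sll) RAW r2
  cy1 -> i1+i2 (beq/st) pair
  cy2 -> i3 (st) no-port MEM/MEM
  cy3 -> i4+i5 (st/mul) pair
  cy4 -> i6+i7 (add/xor) pair
  cy5 -> i8 (sll) tail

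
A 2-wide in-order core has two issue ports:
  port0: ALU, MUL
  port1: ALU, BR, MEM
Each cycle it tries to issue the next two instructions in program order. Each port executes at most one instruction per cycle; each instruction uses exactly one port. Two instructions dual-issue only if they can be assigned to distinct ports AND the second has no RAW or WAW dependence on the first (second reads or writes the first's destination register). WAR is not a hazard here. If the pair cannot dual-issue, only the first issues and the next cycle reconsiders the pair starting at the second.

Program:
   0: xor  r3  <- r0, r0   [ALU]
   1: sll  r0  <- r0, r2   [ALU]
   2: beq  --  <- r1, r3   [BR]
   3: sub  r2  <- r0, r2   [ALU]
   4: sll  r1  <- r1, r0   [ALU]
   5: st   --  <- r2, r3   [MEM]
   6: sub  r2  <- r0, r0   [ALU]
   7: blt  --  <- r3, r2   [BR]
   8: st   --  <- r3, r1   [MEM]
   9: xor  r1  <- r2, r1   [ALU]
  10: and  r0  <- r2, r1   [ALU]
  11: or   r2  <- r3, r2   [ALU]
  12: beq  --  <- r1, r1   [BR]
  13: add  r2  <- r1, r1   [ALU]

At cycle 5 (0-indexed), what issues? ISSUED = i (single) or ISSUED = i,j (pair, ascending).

[0] i0,i1  xor.ALU/sll.ALU  -- 2-wide
[1] i2,i3  beq.BR/sub.ALU  -- 2-wide
[2] i4,i5  sll.ALU/st.MEM  -- 2-wide
[3] i6  sub.ALU  -- RAW r2
[4] i7  blt.BR  -- no-port BR/MEM
[5] i8,i9  st.MEM/xor.ALU  -- 2-wide
[6] i10,i11  and.ALU/or.ALU  -- 2-wide
[7] i12,i13  beq.BR/add.ALU  -- 2-wide

ISSUED = 8,9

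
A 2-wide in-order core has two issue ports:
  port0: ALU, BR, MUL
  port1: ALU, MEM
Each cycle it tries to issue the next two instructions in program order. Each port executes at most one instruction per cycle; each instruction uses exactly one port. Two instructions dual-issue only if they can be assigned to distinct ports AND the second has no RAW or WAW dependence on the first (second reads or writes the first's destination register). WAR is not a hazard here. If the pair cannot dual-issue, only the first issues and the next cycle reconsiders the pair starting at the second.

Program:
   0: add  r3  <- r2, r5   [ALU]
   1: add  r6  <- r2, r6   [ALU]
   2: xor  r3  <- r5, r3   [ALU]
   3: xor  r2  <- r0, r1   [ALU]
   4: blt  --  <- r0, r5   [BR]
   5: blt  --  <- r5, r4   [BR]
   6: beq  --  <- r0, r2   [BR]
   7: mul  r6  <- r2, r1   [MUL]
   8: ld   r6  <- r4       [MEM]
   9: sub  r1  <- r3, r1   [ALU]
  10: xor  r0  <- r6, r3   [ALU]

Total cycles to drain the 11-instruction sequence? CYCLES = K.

CYCLES = 8

c0: i0,i1 add/add  dual
c1: i2,i3 xor/xor  dual
c2: i4 blt  no-port BR/BR
c3: i5 blt  no-port BR/BR
c4: i6 beq  no-port BR/MUL
c5: i7 mul  WAW r6
c6: i8,i9 ld/sub  dual
c7: i10 xor  tail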